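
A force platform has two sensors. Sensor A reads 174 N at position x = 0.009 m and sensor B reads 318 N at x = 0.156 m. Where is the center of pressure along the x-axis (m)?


COP_x = (F1*x1 + F2*x2) / (F1 + F2)
COP_x = (174*0.009 + 318*0.156) / (174 + 318)
Numerator = 51.1740
Denominator = 492
COP_x = 0.1040


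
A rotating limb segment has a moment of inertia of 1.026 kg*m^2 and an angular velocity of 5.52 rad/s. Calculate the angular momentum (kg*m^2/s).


L = I * omega
L = 1.026 * 5.52
L = 5.6635


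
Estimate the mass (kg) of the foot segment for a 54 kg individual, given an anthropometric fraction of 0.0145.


m_segment = body_mass * fraction
m_segment = 54 * 0.0145
m_segment = 0.7830


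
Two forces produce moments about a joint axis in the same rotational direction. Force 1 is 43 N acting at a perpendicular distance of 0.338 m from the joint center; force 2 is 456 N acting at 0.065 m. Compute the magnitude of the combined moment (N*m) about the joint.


M = F1 * d1 + F2 * d2
M = 43 * 0.338 + 456 * 0.065
M = 14.5340 + 29.6400
M = 44.1740


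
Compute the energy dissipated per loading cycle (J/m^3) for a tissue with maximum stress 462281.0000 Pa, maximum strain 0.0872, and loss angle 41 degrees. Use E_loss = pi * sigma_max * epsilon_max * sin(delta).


E_loss = pi * sigma_max * epsilon_max * sin(delta)
delta = 41 deg = 0.7156 rad
sin(delta) = 0.6561
E_loss = pi * 462281.0000 * 0.0872 * 0.6561
E_loss = 83083.6024


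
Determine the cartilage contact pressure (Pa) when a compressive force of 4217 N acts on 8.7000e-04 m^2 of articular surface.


P = F / A
P = 4217 / 8.7000e-04
P = 4.8471e+06


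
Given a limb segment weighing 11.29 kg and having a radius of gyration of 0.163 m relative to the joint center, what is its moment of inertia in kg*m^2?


I = m * k^2
I = 11.29 * 0.163^2
k^2 = 0.0266
I = 0.3000


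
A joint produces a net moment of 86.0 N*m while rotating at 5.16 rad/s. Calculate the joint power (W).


P = M * omega
P = 86.0 * 5.16
P = 443.7600


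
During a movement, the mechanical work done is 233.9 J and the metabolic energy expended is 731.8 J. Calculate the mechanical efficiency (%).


eta = (W_mech / E_meta) * 100
eta = (233.9 / 731.8) * 100
ratio = 0.3196
eta = 31.9623


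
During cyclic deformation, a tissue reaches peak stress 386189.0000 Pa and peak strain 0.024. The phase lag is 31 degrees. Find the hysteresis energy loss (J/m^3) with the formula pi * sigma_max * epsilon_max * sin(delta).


E_loss = pi * sigma_max * epsilon_max * sin(delta)
delta = 31 deg = 0.5411 rad
sin(delta) = 0.5150
E_loss = pi * 386189.0000 * 0.024 * 0.5150
E_loss = 14996.8604


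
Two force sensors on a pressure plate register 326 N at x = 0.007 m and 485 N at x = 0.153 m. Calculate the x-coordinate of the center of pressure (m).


COP_x = (F1*x1 + F2*x2) / (F1 + F2)
COP_x = (326*0.007 + 485*0.153) / (326 + 485)
Numerator = 76.4870
Denominator = 811
COP_x = 0.0943


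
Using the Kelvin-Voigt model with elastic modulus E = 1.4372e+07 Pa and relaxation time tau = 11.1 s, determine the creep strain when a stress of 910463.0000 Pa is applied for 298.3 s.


epsilon(t) = (sigma/E) * (1 - exp(-t/tau))
sigma/E = 910463.0000 / 1.4372e+07 = 0.0633
exp(-t/tau) = exp(-298.3 / 11.1) = 2.1322e-12
epsilon = 0.0633 * (1 - 2.1322e-12)
epsilon = 0.0633


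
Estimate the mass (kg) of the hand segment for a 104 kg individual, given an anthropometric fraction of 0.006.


m_segment = body_mass * fraction
m_segment = 104 * 0.006
m_segment = 0.6240


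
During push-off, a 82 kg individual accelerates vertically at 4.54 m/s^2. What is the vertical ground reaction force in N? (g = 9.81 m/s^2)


GRF = m * (g + a)
GRF = 82 * (9.81 + 4.54)
GRF = 82 * 14.3500
GRF = 1176.7000


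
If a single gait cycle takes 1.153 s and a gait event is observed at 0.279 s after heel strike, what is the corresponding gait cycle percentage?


pct = (event_time / cycle_time) * 100
pct = (0.279 / 1.153) * 100
ratio = 0.2420
pct = 24.1977


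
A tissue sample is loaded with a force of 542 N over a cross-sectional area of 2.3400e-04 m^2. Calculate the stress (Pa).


stress = F / A
stress = 542 / 2.3400e-04
stress = 2.3162e+06


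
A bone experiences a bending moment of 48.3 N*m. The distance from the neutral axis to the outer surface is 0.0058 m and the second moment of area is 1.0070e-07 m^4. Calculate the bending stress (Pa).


sigma = M * c / I
sigma = 48.3 * 0.0058 / 1.0070e-07
M * c = 0.2801
sigma = 2.7819e+06


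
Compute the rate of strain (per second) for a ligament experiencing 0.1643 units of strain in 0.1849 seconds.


strain_rate = delta_strain / delta_t
strain_rate = 0.1643 / 0.1849
strain_rate = 0.8886


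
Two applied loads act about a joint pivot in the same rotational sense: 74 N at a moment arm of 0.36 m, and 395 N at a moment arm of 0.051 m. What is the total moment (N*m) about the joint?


M = F1 * d1 + F2 * d2
M = 74 * 0.36 + 395 * 0.051
M = 26.6400 + 20.1450
M = 46.7850


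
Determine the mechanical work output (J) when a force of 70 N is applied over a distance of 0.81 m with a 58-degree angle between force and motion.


W = F * d * cos(theta)
theta = 58 deg = 1.0123 rad
cos(theta) = 0.5299
W = 70 * 0.81 * 0.5299
W = 30.0464


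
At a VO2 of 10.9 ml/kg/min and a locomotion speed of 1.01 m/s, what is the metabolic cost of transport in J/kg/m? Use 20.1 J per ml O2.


Power per kg = VO2 * 20.1 / 60
Power per kg = 10.9 * 20.1 / 60 = 3.6515 W/kg
Cost = power_per_kg / speed
Cost = 3.6515 / 1.01
Cost = 3.6153


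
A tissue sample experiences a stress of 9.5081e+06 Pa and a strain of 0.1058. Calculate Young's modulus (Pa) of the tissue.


E = stress / strain
E = 9.5081e+06 / 0.1058
E = 8.9869e+07


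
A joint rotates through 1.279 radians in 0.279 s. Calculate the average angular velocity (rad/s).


omega = delta_theta / delta_t
omega = 1.279 / 0.279
omega = 4.5842


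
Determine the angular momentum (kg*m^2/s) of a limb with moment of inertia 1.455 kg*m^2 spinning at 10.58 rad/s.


L = I * omega
L = 1.455 * 10.58
L = 15.3939


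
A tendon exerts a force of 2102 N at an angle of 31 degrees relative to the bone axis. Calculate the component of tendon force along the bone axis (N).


F_eff = F_tendon * cos(theta)
theta = 31 deg = 0.5411 rad
cos(theta) = 0.8572
F_eff = 2102 * 0.8572
F_eff = 1801.7657


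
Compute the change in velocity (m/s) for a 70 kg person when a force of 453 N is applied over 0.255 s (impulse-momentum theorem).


J = F * dt = 453 * 0.255 = 115.5150 N*s
delta_v = J / m
delta_v = 115.5150 / 70
delta_v = 1.6502


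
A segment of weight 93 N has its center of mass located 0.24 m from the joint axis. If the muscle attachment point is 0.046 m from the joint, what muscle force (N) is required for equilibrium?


F_muscle = W * d_load / d_muscle
F_muscle = 93 * 0.24 / 0.046
Numerator = 22.3200
F_muscle = 485.2174


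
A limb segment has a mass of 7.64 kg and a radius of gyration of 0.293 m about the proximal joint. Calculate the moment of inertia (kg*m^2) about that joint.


I = m * k^2
I = 7.64 * 0.293^2
k^2 = 0.0858
I = 0.6559


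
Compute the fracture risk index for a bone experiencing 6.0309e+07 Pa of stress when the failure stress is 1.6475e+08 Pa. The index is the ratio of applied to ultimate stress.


FRI = applied / ultimate
FRI = 6.0309e+07 / 1.6475e+08
FRI = 0.3661


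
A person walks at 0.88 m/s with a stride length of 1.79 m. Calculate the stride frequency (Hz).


f = v / stride_length
f = 0.88 / 1.79
f = 0.4916


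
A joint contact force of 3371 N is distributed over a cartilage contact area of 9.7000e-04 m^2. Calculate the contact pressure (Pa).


P = F / A
P = 3371 / 9.7000e-04
P = 3.4753e+06


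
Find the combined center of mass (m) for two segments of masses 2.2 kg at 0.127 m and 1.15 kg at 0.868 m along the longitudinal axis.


COM = (m1*x1 + m2*x2) / (m1 + m2)
COM = (2.2*0.127 + 1.15*0.868) / (2.2 + 1.15)
Numerator = 1.2776
Denominator = 3.3500
COM = 0.3814


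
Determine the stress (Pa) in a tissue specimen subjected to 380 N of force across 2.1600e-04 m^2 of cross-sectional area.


stress = F / A
stress = 380 / 2.1600e-04
stress = 1.7593e+06


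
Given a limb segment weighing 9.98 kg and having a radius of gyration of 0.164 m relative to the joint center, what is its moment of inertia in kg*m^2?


I = m * k^2
I = 9.98 * 0.164^2
k^2 = 0.0269
I = 0.2684


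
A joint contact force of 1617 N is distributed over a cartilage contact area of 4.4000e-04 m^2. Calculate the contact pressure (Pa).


P = F / A
P = 1617 / 4.4000e-04
P = 3.6750e+06


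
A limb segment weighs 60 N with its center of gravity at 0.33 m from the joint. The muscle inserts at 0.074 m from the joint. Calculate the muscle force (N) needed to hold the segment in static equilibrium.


F_muscle = W * d_load / d_muscle
F_muscle = 60 * 0.33 / 0.074
Numerator = 19.8000
F_muscle = 267.5676


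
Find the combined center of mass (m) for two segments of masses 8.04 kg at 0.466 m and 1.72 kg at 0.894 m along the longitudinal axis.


COM = (m1*x1 + m2*x2) / (m1 + m2)
COM = (8.04*0.466 + 1.72*0.894) / (8.04 + 1.72)
Numerator = 5.2843
Denominator = 9.7600
COM = 0.5414


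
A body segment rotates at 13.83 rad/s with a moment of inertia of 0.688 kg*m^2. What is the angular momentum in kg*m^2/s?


L = I * omega
L = 0.688 * 13.83
L = 9.5150


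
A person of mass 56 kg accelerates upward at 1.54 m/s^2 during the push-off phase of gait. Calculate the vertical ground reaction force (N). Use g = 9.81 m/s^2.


GRF = m * (g + a)
GRF = 56 * (9.81 + 1.54)
GRF = 56 * 11.3500
GRF = 635.6000


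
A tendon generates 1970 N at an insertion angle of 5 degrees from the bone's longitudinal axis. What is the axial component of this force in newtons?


F_eff = F_tendon * cos(theta)
theta = 5 deg = 0.0873 rad
cos(theta) = 0.9962
F_eff = 1970 * 0.9962
F_eff = 1962.5036


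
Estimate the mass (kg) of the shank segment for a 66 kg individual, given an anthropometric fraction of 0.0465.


m_segment = body_mass * fraction
m_segment = 66 * 0.0465
m_segment = 3.0690


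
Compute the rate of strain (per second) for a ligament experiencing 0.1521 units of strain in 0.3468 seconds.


strain_rate = delta_strain / delta_t
strain_rate = 0.1521 / 0.3468
strain_rate = 0.4386


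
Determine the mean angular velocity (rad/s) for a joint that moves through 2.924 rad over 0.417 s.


omega = delta_theta / delta_t
omega = 2.924 / 0.417
omega = 7.0120


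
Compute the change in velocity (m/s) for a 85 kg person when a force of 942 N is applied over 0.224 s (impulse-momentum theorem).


J = F * dt = 942 * 0.224 = 211.0080 N*s
delta_v = J / m
delta_v = 211.0080 / 85
delta_v = 2.4824


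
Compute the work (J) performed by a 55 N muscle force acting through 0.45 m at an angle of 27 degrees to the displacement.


W = F * d * cos(theta)
theta = 27 deg = 0.4712 rad
cos(theta) = 0.8910
W = 55 * 0.45 * 0.8910
W = 22.0524


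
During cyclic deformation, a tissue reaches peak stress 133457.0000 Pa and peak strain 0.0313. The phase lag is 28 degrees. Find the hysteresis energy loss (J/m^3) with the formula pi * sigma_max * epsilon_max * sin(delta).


E_loss = pi * sigma_max * epsilon_max * sin(delta)
delta = 28 deg = 0.4887 rad
sin(delta) = 0.4695
E_loss = pi * 133457.0000 * 0.0313 * 0.4695
E_loss = 6160.9099


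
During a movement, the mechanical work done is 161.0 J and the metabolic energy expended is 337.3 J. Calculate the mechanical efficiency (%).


eta = (W_mech / E_meta) * 100
eta = (161.0 / 337.3) * 100
ratio = 0.4773
eta = 47.7320


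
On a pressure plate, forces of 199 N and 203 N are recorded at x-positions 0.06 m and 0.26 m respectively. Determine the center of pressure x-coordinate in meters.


COP_x = (F1*x1 + F2*x2) / (F1 + F2)
COP_x = (199*0.06 + 203*0.26) / (199 + 203)
Numerator = 64.7200
Denominator = 402
COP_x = 0.1610


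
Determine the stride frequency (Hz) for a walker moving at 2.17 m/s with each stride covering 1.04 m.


f = v / stride_length
f = 2.17 / 1.04
f = 2.0865


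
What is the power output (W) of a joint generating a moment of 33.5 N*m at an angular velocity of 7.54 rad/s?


P = M * omega
P = 33.5 * 7.54
P = 252.5900


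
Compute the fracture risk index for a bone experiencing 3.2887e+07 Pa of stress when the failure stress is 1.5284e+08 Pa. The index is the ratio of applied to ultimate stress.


FRI = applied / ultimate
FRI = 3.2887e+07 / 1.5284e+08
FRI = 0.2152


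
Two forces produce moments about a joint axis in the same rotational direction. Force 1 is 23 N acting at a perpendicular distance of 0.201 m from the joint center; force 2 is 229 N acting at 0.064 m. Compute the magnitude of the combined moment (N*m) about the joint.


M = F1 * d1 + F2 * d2
M = 23 * 0.201 + 229 * 0.064
M = 4.6230 + 14.6560
M = 19.2790


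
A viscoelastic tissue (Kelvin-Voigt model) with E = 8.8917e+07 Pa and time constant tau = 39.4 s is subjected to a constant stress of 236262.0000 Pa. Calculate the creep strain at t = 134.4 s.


epsilon(t) = (sigma/E) * (1 - exp(-t/tau))
sigma/E = 236262.0000 / 8.8917e+07 = 0.0027
exp(-t/tau) = exp(-134.4 / 39.4) = 0.0330
epsilon = 0.0027 * (1 - 0.0330)
epsilon = 0.0026


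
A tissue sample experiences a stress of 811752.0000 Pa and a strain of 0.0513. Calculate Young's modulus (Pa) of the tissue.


E = stress / strain
E = 811752.0000 / 0.0513
E = 1.5824e+07


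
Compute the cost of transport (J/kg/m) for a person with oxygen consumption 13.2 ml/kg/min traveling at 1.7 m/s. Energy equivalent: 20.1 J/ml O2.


Power per kg = VO2 * 20.1 / 60
Power per kg = 13.2 * 20.1 / 60 = 4.4220 W/kg
Cost = power_per_kg / speed
Cost = 4.4220 / 1.7
Cost = 2.6012


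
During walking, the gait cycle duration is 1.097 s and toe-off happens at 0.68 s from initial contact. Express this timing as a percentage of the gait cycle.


pct = (event_time / cycle_time) * 100
pct = (0.68 / 1.097) * 100
ratio = 0.6199
pct = 61.9872


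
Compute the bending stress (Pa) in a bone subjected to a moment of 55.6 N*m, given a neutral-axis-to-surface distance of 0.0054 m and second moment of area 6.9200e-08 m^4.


sigma = M * c / I
sigma = 55.6 * 0.0054 / 6.9200e-08
M * c = 0.3002
sigma = 4.3387e+06


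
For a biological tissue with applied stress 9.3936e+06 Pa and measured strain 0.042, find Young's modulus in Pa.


E = stress / strain
E = 9.3936e+06 / 0.042
E = 2.2366e+08


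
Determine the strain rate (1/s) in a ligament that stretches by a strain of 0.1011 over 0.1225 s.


strain_rate = delta_strain / delta_t
strain_rate = 0.1011 / 0.1225
strain_rate = 0.8253


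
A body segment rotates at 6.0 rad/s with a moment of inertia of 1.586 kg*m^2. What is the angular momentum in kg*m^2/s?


L = I * omega
L = 1.586 * 6.0
L = 9.5160


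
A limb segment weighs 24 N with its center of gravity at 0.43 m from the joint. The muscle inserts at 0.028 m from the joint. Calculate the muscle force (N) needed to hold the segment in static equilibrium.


F_muscle = W * d_load / d_muscle
F_muscle = 24 * 0.43 / 0.028
Numerator = 10.3200
F_muscle = 368.5714


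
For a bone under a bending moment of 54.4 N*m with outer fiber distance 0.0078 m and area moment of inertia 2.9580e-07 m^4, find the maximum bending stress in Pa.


sigma = M * c / I
sigma = 54.4 * 0.0078 / 2.9580e-07
M * c = 0.4243
sigma = 1.4345e+06


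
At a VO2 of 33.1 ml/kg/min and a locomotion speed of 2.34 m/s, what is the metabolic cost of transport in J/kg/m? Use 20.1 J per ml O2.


Power per kg = VO2 * 20.1 / 60
Power per kg = 33.1 * 20.1 / 60 = 11.0885 W/kg
Cost = power_per_kg / speed
Cost = 11.0885 / 2.34
Cost = 4.7387


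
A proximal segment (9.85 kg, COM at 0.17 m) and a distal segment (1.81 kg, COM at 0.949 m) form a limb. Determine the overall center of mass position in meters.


COM = (m1*x1 + m2*x2) / (m1 + m2)
COM = (9.85*0.17 + 1.81*0.949) / (9.85 + 1.81)
Numerator = 3.3922
Denominator = 11.6600
COM = 0.2909


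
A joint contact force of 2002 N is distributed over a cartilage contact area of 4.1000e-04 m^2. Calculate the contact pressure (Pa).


P = F / A
P = 2002 / 4.1000e-04
P = 4.8829e+06


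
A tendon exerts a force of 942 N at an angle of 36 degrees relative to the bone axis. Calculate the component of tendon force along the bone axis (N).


F_eff = F_tendon * cos(theta)
theta = 36 deg = 0.6283 rad
cos(theta) = 0.8090
F_eff = 942 * 0.8090
F_eff = 762.0940


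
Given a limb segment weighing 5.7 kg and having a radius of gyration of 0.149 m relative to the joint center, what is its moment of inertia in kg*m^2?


I = m * k^2
I = 5.7 * 0.149^2
k^2 = 0.0222
I = 0.1265


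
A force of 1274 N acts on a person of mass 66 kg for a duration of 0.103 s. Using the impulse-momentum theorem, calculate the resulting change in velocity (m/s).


J = F * dt = 1274 * 0.103 = 131.2220 N*s
delta_v = J / m
delta_v = 131.2220 / 66
delta_v = 1.9882


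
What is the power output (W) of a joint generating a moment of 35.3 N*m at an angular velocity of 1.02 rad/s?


P = M * omega
P = 35.3 * 1.02
P = 36.0060


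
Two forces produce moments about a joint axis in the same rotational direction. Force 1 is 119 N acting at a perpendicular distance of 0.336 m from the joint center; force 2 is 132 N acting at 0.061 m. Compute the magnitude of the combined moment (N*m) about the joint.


M = F1 * d1 + F2 * d2
M = 119 * 0.336 + 132 * 0.061
M = 39.9840 + 8.0520
M = 48.0360


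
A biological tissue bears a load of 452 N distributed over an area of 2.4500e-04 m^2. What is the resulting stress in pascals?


stress = F / A
stress = 452 / 2.4500e-04
stress = 1.8449e+06


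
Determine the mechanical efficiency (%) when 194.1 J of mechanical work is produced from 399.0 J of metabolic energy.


eta = (W_mech / E_meta) * 100
eta = (194.1 / 399.0) * 100
ratio = 0.4865
eta = 48.6466


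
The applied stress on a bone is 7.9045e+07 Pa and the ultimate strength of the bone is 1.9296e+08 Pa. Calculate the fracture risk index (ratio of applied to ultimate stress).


FRI = applied / ultimate
FRI = 7.9045e+07 / 1.9296e+08
FRI = 0.4096


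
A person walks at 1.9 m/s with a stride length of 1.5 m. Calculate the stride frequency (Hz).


f = v / stride_length
f = 1.9 / 1.5
f = 1.2667


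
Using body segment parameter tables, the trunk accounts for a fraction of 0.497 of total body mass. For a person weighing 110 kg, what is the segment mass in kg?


m_segment = body_mass * fraction
m_segment = 110 * 0.497
m_segment = 54.6700


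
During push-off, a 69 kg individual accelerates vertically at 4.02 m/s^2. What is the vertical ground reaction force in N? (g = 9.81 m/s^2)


GRF = m * (g + a)
GRF = 69 * (9.81 + 4.02)
GRF = 69 * 13.8300
GRF = 954.2700


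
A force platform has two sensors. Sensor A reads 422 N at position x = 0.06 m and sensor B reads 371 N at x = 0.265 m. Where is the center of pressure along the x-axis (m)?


COP_x = (F1*x1 + F2*x2) / (F1 + F2)
COP_x = (422*0.06 + 371*0.265) / (422 + 371)
Numerator = 123.6350
Denominator = 793
COP_x = 0.1559


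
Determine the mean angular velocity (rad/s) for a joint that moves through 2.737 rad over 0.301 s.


omega = delta_theta / delta_t
omega = 2.737 / 0.301
omega = 9.0930


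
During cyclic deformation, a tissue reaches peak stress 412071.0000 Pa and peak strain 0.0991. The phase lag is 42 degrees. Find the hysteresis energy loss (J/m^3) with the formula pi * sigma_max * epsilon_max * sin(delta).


E_loss = pi * sigma_max * epsilon_max * sin(delta)
delta = 42 deg = 0.7330 rad
sin(delta) = 0.6691
E_loss = pi * 412071.0000 * 0.0991 * 0.6691
E_loss = 85843.3137


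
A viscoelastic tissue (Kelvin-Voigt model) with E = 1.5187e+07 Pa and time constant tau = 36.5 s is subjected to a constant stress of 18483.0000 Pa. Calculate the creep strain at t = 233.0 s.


epsilon(t) = (sigma/E) * (1 - exp(-t/tau))
sigma/E = 18483.0000 / 1.5187e+07 = 0.0012
exp(-t/tau) = exp(-233.0 / 36.5) = 0.0017
epsilon = 0.0012 * (1 - 0.0017)
epsilon = 0.0012


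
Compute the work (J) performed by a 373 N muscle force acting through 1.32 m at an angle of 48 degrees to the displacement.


W = F * d * cos(theta)
theta = 48 deg = 0.8378 rad
cos(theta) = 0.6691
W = 373 * 1.32 * 0.6691
W = 329.4531


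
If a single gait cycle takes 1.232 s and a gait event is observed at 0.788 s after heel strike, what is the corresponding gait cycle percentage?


pct = (event_time / cycle_time) * 100
pct = (0.788 / 1.232) * 100
ratio = 0.6396
pct = 63.9610


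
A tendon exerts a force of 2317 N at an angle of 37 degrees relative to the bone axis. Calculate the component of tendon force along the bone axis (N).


F_eff = F_tendon * cos(theta)
theta = 37 deg = 0.6458 rad
cos(theta) = 0.7986
F_eff = 2317 * 0.7986
F_eff = 1850.4385


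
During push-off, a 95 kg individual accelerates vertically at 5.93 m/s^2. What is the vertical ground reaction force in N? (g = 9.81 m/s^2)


GRF = m * (g + a)
GRF = 95 * (9.81 + 5.93)
GRF = 95 * 15.7400
GRF = 1495.3000


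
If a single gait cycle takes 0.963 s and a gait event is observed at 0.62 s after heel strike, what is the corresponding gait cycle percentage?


pct = (event_time / cycle_time) * 100
pct = (0.62 / 0.963) * 100
ratio = 0.6438
pct = 64.3821


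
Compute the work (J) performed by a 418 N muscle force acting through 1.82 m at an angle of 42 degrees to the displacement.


W = F * d * cos(theta)
theta = 42 deg = 0.7330 rad
cos(theta) = 0.7431
W = 418 * 1.82 * 0.7431
W = 565.3549


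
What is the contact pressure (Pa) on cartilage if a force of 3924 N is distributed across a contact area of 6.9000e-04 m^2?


P = F / A
P = 3924 / 6.9000e-04
P = 5.6870e+06


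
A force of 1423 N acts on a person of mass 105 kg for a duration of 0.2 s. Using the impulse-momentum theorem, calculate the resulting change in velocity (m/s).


J = F * dt = 1423 * 0.2 = 284.6000 N*s
delta_v = J / m
delta_v = 284.6000 / 105
delta_v = 2.7105


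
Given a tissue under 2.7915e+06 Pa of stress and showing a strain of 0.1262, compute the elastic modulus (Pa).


E = stress / strain
E = 2.7915e+06 / 0.1262
E = 2.2120e+07


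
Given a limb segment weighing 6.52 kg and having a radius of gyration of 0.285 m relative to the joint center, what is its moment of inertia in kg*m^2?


I = m * k^2
I = 6.52 * 0.285^2
k^2 = 0.0812
I = 0.5296


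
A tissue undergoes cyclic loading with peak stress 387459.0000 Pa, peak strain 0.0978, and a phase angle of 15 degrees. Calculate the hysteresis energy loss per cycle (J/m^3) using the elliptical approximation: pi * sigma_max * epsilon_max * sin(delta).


E_loss = pi * sigma_max * epsilon_max * sin(delta)
delta = 15 deg = 0.2618 rad
sin(delta) = 0.2588
E_loss = pi * 387459.0000 * 0.0978 * 0.2588
E_loss = 30811.3489


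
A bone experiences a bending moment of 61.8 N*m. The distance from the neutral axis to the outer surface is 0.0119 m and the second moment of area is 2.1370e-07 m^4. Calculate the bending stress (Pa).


sigma = M * c / I
sigma = 61.8 * 0.0119 / 2.1370e-07
M * c = 0.7354
sigma = 3.4414e+06


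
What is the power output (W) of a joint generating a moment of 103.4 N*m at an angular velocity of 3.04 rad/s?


P = M * omega
P = 103.4 * 3.04
P = 314.3360


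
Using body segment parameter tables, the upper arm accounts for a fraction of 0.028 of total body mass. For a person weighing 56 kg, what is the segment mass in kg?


m_segment = body_mass * fraction
m_segment = 56 * 0.028
m_segment = 1.5680


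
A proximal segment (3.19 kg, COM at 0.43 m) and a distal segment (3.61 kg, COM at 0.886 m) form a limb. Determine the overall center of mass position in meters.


COM = (m1*x1 + m2*x2) / (m1 + m2)
COM = (3.19*0.43 + 3.61*0.886) / (3.19 + 3.61)
Numerator = 4.5702
Denominator = 6.8000
COM = 0.6721


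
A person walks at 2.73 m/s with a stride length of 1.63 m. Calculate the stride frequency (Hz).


f = v / stride_length
f = 2.73 / 1.63
f = 1.6748


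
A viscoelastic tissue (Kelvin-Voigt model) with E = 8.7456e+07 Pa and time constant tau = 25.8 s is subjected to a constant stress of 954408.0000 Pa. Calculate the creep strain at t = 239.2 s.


epsilon(t) = (sigma/E) * (1 - exp(-t/tau))
sigma/E = 954408.0000 / 8.7456e+07 = 0.0109
exp(-t/tau) = exp(-239.2 / 25.8) = 9.4084e-05
epsilon = 0.0109 * (1 - 9.4084e-05)
epsilon = 0.0109


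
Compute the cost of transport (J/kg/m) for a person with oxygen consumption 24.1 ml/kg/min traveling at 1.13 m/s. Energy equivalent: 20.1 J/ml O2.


Power per kg = VO2 * 20.1 / 60
Power per kg = 24.1 * 20.1 / 60 = 8.0735 W/kg
Cost = power_per_kg / speed
Cost = 8.0735 / 1.13
Cost = 7.1447


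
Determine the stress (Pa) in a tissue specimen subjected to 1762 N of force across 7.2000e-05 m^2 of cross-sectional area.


stress = F / A
stress = 1762 / 7.2000e-05
stress = 2.4472e+07


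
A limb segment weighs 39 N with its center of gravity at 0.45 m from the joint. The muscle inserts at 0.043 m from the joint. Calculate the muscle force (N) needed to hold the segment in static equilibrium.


F_muscle = W * d_load / d_muscle
F_muscle = 39 * 0.45 / 0.043
Numerator = 17.5500
F_muscle = 408.1395


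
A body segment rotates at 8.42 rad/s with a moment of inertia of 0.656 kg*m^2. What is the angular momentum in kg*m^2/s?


L = I * omega
L = 0.656 * 8.42
L = 5.5235


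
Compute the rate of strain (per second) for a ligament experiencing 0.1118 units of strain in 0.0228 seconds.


strain_rate = delta_strain / delta_t
strain_rate = 0.1118 / 0.0228
strain_rate = 4.9035


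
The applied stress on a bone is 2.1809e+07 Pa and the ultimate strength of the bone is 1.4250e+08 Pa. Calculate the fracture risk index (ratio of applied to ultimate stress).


FRI = applied / ultimate
FRI = 2.1809e+07 / 1.4250e+08
FRI = 0.1530


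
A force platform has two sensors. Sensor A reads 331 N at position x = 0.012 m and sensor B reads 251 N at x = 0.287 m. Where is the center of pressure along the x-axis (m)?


COP_x = (F1*x1 + F2*x2) / (F1 + F2)
COP_x = (331*0.012 + 251*0.287) / (331 + 251)
Numerator = 76.0090
Denominator = 582
COP_x = 0.1306


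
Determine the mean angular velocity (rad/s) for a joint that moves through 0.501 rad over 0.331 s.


omega = delta_theta / delta_t
omega = 0.501 / 0.331
omega = 1.5136


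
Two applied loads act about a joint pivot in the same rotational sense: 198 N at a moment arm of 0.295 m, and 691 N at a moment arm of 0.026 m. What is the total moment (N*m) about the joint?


M = F1 * d1 + F2 * d2
M = 198 * 0.295 + 691 * 0.026
M = 58.4100 + 17.9660
M = 76.3760


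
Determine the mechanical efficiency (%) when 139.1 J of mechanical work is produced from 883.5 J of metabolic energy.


eta = (W_mech / E_meta) * 100
eta = (139.1 / 883.5) * 100
ratio = 0.1574
eta = 15.7442


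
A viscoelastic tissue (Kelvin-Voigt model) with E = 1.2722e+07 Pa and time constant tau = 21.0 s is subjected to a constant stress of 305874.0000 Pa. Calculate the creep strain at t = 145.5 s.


epsilon(t) = (sigma/E) * (1 - exp(-t/tau))
sigma/E = 305874.0000 / 1.2722e+07 = 0.0240
exp(-t/tau) = exp(-145.5 / 21.0) = 9.7940e-04
epsilon = 0.0240 * (1 - 9.7940e-04)
epsilon = 0.0240


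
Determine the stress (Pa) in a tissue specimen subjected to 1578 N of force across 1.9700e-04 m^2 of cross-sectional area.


stress = F / A
stress = 1578 / 1.9700e-04
stress = 8.0102e+06


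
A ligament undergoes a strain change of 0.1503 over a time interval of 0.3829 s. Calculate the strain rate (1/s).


strain_rate = delta_strain / delta_t
strain_rate = 0.1503 / 0.3829
strain_rate = 0.3925


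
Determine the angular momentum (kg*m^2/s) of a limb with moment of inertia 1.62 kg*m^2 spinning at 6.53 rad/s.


L = I * omega
L = 1.62 * 6.53
L = 10.5786


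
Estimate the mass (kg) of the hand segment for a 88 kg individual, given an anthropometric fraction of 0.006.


m_segment = body_mass * fraction
m_segment = 88 * 0.006
m_segment = 0.5280


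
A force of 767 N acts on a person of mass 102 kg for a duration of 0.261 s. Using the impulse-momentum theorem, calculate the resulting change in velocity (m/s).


J = F * dt = 767 * 0.261 = 200.1870 N*s
delta_v = J / m
delta_v = 200.1870 / 102
delta_v = 1.9626


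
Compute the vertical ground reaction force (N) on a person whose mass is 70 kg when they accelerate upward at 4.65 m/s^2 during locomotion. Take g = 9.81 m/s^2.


GRF = m * (g + a)
GRF = 70 * (9.81 + 4.65)
GRF = 70 * 14.4600
GRF = 1012.2000


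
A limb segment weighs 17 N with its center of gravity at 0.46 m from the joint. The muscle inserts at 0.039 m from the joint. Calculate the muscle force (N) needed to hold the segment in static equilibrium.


F_muscle = W * d_load / d_muscle
F_muscle = 17 * 0.46 / 0.039
Numerator = 7.8200
F_muscle = 200.5128


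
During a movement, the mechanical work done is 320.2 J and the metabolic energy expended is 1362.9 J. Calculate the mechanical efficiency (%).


eta = (W_mech / E_meta) * 100
eta = (320.2 / 1362.9) * 100
ratio = 0.2349
eta = 23.4940


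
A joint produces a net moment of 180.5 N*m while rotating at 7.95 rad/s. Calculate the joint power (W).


P = M * omega
P = 180.5 * 7.95
P = 1434.9750


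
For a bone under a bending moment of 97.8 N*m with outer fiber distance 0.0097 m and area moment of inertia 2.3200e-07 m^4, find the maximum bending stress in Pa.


sigma = M * c / I
sigma = 97.8 * 0.0097 / 2.3200e-07
M * c = 0.9487
sigma = 4.0891e+06


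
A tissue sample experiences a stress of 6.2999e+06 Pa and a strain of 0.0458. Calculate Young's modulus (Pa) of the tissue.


E = stress / strain
E = 6.2999e+06 / 0.0458
E = 1.3755e+08


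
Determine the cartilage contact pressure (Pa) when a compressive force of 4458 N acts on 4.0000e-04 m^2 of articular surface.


P = F / A
P = 4458 / 4.0000e-04
P = 1.1145e+07


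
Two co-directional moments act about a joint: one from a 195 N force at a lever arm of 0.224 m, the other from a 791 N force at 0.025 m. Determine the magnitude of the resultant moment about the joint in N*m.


M = F1 * d1 + F2 * d2
M = 195 * 0.224 + 791 * 0.025
M = 43.6800 + 19.7750
M = 63.4550


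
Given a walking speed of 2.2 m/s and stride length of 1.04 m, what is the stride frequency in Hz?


f = v / stride_length
f = 2.2 / 1.04
f = 2.1154


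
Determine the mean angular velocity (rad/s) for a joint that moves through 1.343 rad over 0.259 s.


omega = delta_theta / delta_t
omega = 1.343 / 0.259
omega = 5.1853


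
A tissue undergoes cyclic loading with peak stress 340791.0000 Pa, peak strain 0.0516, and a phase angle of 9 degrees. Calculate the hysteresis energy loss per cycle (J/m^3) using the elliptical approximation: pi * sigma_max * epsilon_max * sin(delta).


E_loss = pi * sigma_max * epsilon_max * sin(delta)
delta = 9 deg = 0.1571 rad
sin(delta) = 0.1564
E_loss = pi * 340791.0000 * 0.0516 * 0.1564
E_loss = 8642.1168


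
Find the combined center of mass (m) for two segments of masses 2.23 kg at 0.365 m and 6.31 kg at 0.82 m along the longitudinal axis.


COM = (m1*x1 + m2*x2) / (m1 + m2)
COM = (2.23*0.365 + 6.31*0.82) / (2.23 + 6.31)
Numerator = 5.9881
Denominator = 8.5400
COM = 0.7012


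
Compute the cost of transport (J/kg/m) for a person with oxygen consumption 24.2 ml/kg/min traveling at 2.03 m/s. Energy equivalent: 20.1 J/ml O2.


Power per kg = VO2 * 20.1 / 60
Power per kg = 24.2 * 20.1 / 60 = 8.1070 W/kg
Cost = power_per_kg / speed
Cost = 8.1070 / 2.03
Cost = 3.9936


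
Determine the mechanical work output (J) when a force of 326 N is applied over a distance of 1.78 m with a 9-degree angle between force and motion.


W = F * d * cos(theta)
theta = 9 deg = 0.1571 rad
cos(theta) = 0.9877
W = 326 * 1.78 * 0.9877
W = 573.1358


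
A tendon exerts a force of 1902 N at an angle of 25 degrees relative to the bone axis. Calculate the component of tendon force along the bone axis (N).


F_eff = F_tendon * cos(theta)
theta = 25 deg = 0.4363 rad
cos(theta) = 0.9063
F_eff = 1902 * 0.9063
F_eff = 1723.7974


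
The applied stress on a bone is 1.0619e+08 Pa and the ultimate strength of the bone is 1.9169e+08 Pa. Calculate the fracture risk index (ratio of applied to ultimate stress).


FRI = applied / ultimate
FRI = 1.0619e+08 / 1.9169e+08
FRI = 0.5540


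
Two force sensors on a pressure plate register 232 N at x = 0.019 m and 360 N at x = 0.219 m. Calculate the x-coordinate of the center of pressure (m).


COP_x = (F1*x1 + F2*x2) / (F1 + F2)
COP_x = (232*0.019 + 360*0.219) / (232 + 360)
Numerator = 83.2480
Denominator = 592
COP_x = 0.1406


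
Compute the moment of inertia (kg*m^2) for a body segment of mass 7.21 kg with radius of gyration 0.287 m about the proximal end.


I = m * k^2
I = 7.21 * 0.287^2
k^2 = 0.0824
I = 0.5939


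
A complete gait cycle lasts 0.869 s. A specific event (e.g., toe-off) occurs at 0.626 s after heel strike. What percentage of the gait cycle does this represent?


pct = (event_time / cycle_time) * 100
pct = (0.626 / 0.869) * 100
ratio = 0.7204
pct = 72.0368


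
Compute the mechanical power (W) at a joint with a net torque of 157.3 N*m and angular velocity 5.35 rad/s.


P = M * omega
P = 157.3 * 5.35
P = 841.5550


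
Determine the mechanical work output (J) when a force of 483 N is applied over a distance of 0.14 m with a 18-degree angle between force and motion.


W = F * d * cos(theta)
theta = 18 deg = 0.3142 rad
cos(theta) = 0.9511
W = 483 * 0.14 * 0.9511
W = 64.3104


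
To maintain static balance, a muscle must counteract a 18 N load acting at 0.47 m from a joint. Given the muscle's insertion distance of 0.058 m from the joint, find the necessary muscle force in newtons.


F_muscle = W * d_load / d_muscle
F_muscle = 18 * 0.47 / 0.058
Numerator = 8.4600
F_muscle = 145.8621


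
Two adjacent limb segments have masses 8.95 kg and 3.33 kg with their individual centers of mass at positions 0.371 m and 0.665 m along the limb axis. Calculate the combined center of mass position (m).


COM = (m1*x1 + m2*x2) / (m1 + m2)
COM = (8.95*0.371 + 3.33*0.665) / (8.95 + 3.33)
Numerator = 5.5349
Denominator = 12.2800
COM = 0.4507


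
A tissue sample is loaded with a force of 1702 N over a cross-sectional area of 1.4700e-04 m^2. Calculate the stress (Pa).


stress = F / A
stress = 1702 / 1.4700e-04
stress = 1.1578e+07


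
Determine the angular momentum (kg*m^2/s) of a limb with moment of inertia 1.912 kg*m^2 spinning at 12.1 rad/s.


L = I * omega
L = 1.912 * 12.1
L = 23.1352


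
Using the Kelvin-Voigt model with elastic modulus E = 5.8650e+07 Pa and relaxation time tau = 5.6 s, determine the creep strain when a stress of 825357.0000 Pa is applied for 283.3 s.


epsilon(t) = (sigma/E) * (1 - exp(-t/tau))
sigma/E = 825357.0000 / 5.8650e+07 = 0.0141
exp(-t/tau) = exp(-283.3 / 5.6) = 1.0699e-22
epsilon = 0.0141 * (1 - 1.0699e-22)
epsilon = 0.0141


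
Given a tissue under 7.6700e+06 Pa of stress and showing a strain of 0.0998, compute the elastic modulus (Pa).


E = stress / strain
E = 7.6700e+06 / 0.0998
E = 7.6854e+07


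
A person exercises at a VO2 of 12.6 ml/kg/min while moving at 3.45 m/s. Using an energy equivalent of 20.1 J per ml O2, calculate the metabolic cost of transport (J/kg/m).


Power per kg = VO2 * 20.1 / 60
Power per kg = 12.6 * 20.1 / 60 = 4.2210 W/kg
Cost = power_per_kg / speed
Cost = 4.2210 / 3.45
Cost = 1.2235


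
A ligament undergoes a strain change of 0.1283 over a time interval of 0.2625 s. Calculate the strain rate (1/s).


strain_rate = delta_strain / delta_t
strain_rate = 0.1283 / 0.2625
strain_rate = 0.4888


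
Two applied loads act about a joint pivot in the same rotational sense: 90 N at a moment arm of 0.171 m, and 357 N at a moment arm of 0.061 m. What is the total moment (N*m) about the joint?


M = F1 * d1 + F2 * d2
M = 90 * 0.171 + 357 * 0.061
M = 15.3900 + 21.7770
M = 37.1670


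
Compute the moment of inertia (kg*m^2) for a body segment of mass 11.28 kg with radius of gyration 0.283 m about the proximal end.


I = m * k^2
I = 11.28 * 0.283^2
k^2 = 0.0801
I = 0.9034


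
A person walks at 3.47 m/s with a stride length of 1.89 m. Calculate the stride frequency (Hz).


f = v / stride_length
f = 3.47 / 1.89
f = 1.8360


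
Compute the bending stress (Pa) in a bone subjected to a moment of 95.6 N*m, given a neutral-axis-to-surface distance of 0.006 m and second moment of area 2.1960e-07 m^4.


sigma = M * c / I
sigma = 95.6 * 0.006 / 2.1960e-07
M * c = 0.5736
sigma = 2.6120e+06


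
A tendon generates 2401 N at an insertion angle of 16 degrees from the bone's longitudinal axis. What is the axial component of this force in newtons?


F_eff = F_tendon * cos(theta)
theta = 16 deg = 0.2793 rad
cos(theta) = 0.9613
F_eff = 2401 * 0.9613
F_eff = 2307.9893


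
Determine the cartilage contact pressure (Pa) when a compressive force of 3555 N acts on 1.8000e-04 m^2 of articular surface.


P = F / A
P = 3555 / 1.8000e-04
P = 1.9750e+07


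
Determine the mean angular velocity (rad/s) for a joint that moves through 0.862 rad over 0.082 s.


omega = delta_theta / delta_t
omega = 0.862 / 0.082
omega = 10.5122


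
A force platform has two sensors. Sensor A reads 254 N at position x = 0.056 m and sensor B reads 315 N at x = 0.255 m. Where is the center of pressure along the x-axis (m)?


COP_x = (F1*x1 + F2*x2) / (F1 + F2)
COP_x = (254*0.056 + 315*0.255) / (254 + 315)
Numerator = 94.5490
Denominator = 569
COP_x = 0.1662


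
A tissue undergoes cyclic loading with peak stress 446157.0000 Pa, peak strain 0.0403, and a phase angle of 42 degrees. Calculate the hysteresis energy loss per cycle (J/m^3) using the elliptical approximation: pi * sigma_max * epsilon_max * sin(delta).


E_loss = pi * sigma_max * epsilon_max * sin(delta)
delta = 42 deg = 0.7330 rad
sin(delta) = 0.6691
E_loss = pi * 446157.0000 * 0.0403 * 0.6691
E_loss = 37796.6688


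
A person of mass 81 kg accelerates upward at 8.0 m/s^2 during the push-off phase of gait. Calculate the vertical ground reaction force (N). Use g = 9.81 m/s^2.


GRF = m * (g + a)
GRF = 81 * (9.81 + 8.0)
GRF = 81 * 17.8100
GRF = 1442.6100


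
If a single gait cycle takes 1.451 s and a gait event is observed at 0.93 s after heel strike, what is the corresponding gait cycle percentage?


pct = (event_time / cycle_time) * 100
pct = (0.93 / 1.451) * 100
ratio = 0.6409
pct = 64.0937


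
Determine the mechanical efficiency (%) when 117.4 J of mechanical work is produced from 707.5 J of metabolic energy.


eta = (W_mech / E_meta) * 100
eta = (117.4 / 707.5) * 100
ratio = 0.1659
eta = 16.5936


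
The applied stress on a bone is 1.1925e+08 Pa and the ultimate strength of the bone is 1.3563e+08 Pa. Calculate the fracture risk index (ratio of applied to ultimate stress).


FRI = applied / ultimate
FRI = 1.1925e+08 / 1.3563e+08
FRI = 0.8792


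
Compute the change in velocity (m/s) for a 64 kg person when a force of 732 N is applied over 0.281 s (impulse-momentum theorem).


J = F * dt = 732 * 0.281 = 205.6920 N*s
delta_v = J / m
delta_v = 205.6920 / 64
delta_v = 3.2139


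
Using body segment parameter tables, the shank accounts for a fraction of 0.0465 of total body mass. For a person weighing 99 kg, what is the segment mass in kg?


m_segment = body_mass * fraction
m_segment = 99 * 0.0465
m_segment = 4.6035


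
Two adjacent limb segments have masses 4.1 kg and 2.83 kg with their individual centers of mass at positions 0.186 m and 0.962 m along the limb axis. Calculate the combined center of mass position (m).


COM = (m1*x1 + m2*x2) / (m1 + m2)
COM = (4.1*0.186 + 2.83*0.962) / (4.1 + 2.83)
Numerator = 3.4851
Denominator = 6.9300
COM = 0.5029
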